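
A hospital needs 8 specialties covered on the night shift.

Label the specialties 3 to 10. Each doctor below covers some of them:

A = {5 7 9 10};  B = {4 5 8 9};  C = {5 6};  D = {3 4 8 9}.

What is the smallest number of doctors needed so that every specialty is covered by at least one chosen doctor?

3

Take {A, C, D}. Their union is {3, 4, 5, 6, 7, 8, 9, 10}, which is all 8 specialties.
Only D contains 3, so D is forced; the remaining 4 specialties need at least 2 more doctors (each remaining doctor adds at most 3) — so at least 3 doctors are needed, and 3 is optimal.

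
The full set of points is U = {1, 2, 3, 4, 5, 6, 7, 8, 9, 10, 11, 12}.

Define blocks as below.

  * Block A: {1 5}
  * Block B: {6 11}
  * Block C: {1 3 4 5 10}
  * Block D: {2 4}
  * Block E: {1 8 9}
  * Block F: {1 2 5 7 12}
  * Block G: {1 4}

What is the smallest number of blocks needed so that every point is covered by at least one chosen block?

4

B, C, E, and F cover everything between them: the union {1, 2, 3, 4, 5, 6, 7, 8, 9, 10, 11, 12} is all of U.
Only C contains 3, so C is forced; the remaining 7 points need at least 3 more blocks (each remaining block adds at most 3) — so at least 4 blocks are needed, and 4 is optimal.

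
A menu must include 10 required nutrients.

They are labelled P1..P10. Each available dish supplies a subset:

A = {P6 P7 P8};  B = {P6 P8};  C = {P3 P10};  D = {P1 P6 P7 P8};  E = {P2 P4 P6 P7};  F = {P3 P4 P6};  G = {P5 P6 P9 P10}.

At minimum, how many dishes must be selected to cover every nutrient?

4

C and D and E and G together: C ∪ D ∪ E ∪ G = {P1, P2, P3, P4, P5, P6, P7, P8, P9, P10} — every nutrient is covered.
No 3 of the 7 dishes cover everything (all 35 combinations miss at least one nutrient), so 4 is optimal.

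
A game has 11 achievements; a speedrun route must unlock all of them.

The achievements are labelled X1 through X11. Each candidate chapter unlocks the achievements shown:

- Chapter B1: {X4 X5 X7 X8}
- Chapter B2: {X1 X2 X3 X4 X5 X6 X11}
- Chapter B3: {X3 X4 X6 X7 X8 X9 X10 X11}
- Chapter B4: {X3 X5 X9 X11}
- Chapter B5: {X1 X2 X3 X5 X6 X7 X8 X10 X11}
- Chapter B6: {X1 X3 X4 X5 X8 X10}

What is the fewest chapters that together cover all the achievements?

2

B3 and B5 together: B3 ∪ B5 = {X1, X2, X3, X4, X5, X6, X7, X8, X9, X10, X11} — every achievement is covered.
No single chapter has all 11 achievements (the largest, B5, has 9), so 2 is optimal.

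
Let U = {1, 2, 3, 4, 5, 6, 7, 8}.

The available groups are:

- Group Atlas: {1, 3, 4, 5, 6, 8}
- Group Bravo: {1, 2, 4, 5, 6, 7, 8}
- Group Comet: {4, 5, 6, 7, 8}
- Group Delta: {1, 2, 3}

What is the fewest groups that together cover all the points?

Comet and Delta cover everything between them: the union {1, 2, 3, 4, 5, 6, 7, 8} is all of U.
No single group has all 8 points (the largest, Bravo, has 7), so 2 is optimal.

2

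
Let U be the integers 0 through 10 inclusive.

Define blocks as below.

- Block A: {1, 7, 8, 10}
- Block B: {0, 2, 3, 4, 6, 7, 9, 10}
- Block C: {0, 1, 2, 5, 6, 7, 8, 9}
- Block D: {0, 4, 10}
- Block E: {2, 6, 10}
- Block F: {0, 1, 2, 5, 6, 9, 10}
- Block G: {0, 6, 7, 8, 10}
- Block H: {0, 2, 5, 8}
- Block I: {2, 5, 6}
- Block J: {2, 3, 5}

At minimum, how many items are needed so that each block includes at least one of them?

Take T = {2, 10}. Each listed block contains at least one of these, so T is a hitting set of size 2.
The blocks D, I are pairwise disjoint, so any hitting set needs a separate item for each — at least 2. Hence 2 is optimal.

2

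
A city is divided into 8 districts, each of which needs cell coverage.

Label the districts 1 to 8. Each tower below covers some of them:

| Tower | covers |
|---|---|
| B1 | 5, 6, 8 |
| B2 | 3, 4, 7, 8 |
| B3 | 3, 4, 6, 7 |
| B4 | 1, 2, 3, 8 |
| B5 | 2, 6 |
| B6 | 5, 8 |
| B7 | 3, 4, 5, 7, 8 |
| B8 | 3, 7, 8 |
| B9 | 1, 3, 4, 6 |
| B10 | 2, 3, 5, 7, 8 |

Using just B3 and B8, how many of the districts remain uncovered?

Union of B3, B8 = {3, 4, 6, 7, 8}.
Not covered: 1, 2, 5 — 3 districts.

3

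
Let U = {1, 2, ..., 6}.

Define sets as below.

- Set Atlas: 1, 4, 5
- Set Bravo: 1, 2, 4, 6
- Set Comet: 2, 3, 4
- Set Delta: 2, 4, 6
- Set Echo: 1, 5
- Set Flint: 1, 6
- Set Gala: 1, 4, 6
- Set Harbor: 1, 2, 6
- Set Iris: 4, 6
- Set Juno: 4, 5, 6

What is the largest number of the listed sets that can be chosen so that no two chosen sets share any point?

2

Echo, Iris are pairwise disjoint (Echo={1,5}; Iris={4,6}).
Every remaining set overlaps one of these, and no 3 of the listed sets are pairwise disjoint, so 2 is the maximum.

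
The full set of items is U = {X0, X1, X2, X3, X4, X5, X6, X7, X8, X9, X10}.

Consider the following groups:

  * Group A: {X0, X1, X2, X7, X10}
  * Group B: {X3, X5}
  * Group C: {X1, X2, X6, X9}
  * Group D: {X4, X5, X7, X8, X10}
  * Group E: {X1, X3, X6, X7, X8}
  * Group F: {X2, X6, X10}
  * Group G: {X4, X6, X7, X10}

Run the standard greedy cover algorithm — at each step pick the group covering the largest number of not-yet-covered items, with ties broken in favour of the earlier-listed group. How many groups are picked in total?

Greedy: pick A (covers 5 new) → pick D (covers 3 new) → pick C (covers 2 new) → pick B (covers 1 new). Total picks: 4.

4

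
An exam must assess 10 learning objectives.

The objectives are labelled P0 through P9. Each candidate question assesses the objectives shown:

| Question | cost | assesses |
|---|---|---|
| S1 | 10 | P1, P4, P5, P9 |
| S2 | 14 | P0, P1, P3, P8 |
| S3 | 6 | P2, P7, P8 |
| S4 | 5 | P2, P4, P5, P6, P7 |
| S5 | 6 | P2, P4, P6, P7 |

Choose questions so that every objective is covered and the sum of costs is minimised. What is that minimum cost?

S1, S2, S4 together cover every objective (S1 ∪ S2 ∪ S4 = {P0, P1, P2, P3, P4, P5, P6, P7, P8, P9}); total cost 10 + 14 + 5 = 29.
No covering selection has total cost below 29.

29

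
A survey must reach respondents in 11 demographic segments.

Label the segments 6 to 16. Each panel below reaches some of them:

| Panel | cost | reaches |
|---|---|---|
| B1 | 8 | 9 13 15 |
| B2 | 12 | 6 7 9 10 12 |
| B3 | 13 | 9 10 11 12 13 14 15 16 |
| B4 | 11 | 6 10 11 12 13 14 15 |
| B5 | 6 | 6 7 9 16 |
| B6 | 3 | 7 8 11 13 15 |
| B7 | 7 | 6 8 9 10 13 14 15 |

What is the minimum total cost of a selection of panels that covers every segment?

20

B4, B5, B6 together cover every segment (B4 ∪ B5 ∪ B6 = {6, 7, 8, 9, 10, 11, 12, 13, 14, 15, 16}); total cost 11 + 6 + 3 = 20.
The greedy pick B6, B7, B5, B4 costs 27; no covering selection beats 20.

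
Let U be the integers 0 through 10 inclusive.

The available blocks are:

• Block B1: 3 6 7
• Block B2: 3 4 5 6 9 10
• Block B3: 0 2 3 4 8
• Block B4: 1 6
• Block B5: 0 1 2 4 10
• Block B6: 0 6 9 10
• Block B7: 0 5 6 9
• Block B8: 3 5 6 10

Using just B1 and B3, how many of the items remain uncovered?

Union of B1, B3 = {0, 2, 3, 4, 6, 7, 8}.
Not covered: 1, 5, 9, 10 — 4 items.

4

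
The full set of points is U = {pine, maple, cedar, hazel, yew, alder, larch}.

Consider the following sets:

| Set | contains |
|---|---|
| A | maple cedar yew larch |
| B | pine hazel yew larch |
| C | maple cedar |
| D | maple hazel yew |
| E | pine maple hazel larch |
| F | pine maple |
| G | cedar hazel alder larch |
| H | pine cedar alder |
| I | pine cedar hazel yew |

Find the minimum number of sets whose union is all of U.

3

Take {A, B, H}. Their union is {pine, maple, cedar, hazel, yew, alder, larch}, which is all 7 points.
No 2 of the 9 sets cover everything (all 36 combinations miss at least one point), so 3 is optimal.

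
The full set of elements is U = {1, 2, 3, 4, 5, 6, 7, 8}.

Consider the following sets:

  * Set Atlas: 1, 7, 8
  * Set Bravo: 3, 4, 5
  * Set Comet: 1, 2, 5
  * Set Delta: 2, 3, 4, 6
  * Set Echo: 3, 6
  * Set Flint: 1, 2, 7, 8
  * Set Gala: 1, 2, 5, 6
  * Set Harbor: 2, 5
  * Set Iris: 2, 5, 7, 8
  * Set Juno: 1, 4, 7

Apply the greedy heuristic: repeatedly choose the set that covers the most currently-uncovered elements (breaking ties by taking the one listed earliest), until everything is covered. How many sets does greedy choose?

Greedy: pick Delta (covers 4 new) → pick Atlas (covers 3 new) → pick Bravo (covers 1 new). Total picks: 3.

3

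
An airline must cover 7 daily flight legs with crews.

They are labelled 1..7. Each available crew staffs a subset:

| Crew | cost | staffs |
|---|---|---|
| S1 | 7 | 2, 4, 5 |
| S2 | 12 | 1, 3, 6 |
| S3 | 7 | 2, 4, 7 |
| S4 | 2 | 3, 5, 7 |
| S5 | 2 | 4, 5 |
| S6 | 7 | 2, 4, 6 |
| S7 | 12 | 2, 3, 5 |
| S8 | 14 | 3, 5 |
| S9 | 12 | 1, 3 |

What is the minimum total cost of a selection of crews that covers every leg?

21

S2, S3, S4 together cover every leg (S2 ∪ S3 ∪ S4 = {1, 2, 3, 4, 5, 6, 7}); total cost 12 + 7 + 2 = 21.
The greedy pick S4, S5, S6, S2 costs 23; no covering selection beats 21.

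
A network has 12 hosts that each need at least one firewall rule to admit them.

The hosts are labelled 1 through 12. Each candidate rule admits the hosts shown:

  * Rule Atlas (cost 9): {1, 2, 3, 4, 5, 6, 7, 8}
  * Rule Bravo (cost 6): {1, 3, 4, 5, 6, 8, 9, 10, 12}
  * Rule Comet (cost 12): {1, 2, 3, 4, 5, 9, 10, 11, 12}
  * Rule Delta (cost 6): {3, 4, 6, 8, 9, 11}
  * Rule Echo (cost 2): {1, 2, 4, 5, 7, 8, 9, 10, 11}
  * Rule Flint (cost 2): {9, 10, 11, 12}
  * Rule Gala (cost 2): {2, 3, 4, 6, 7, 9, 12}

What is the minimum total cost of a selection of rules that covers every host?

4

Echo, Gala together cover every host (Echo ∪ Gala = {1, 2, 3, 4, 5, 6, 7, 8, 9, 10, 11, 12}); total cost 2 + 2 = 4.
No covering selection has total cost below 4.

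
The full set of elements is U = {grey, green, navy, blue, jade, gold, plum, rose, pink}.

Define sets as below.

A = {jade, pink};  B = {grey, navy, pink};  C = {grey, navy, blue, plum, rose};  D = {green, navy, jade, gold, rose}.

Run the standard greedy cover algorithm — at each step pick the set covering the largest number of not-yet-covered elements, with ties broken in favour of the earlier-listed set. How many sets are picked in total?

3

Greedy: pick C (covers 5 new) → pick D (covers 3 new) → pick A (covers 1 new). Total picks: 3.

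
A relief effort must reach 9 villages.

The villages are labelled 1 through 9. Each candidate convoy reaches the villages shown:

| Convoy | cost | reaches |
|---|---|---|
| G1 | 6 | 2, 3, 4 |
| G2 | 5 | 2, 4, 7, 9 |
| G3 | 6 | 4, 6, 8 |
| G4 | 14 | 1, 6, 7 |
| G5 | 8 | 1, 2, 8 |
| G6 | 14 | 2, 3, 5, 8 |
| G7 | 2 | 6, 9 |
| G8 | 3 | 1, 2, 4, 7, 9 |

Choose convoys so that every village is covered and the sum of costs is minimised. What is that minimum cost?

19

G6, G7, G8 together cover every village (G6 ∪ G7 ∪ G8 = {1, 2, 3, 4, 5, 6, 7, 8, 9}); total cost 14 + 2 + 3 = 19.
No covering selection has total cost below 19.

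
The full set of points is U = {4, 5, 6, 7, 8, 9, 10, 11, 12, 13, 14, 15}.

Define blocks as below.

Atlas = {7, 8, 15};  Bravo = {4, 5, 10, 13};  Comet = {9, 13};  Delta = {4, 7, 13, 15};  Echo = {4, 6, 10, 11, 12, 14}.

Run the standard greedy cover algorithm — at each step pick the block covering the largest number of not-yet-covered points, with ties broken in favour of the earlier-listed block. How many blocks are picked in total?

4

Greedy: pick Echo (covers 6 new) → pick Atlas (covers 3 new) → pick Bravo (covers 2 new) → pick Comet (covers 1 new). Total picks: 4.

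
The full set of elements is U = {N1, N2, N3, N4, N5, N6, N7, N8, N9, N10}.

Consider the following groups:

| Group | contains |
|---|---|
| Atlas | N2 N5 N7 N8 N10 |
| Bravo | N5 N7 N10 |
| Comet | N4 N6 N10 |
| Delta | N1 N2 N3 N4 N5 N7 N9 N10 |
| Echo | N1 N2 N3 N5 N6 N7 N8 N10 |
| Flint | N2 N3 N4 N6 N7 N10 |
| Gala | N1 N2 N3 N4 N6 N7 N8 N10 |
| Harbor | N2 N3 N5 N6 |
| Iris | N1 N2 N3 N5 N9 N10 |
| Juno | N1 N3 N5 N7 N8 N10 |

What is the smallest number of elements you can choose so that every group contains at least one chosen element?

2

H = {N5, N10} meets every group (each contains at least one member of H), and |H| = 2.
No single element lies in every group, so at least 2 are needed and 2 is optimal.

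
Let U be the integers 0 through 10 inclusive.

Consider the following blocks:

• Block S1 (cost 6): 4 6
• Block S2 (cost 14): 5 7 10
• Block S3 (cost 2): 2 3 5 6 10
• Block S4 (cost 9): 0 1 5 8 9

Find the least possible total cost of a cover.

31

S1, S2, S3, S4 together cover every point (S1 ∪ S2 ∪ S3 ∪ S4 = {0, 1, 2, 3, 4, 5, 6, 7, 8, 9, 10}); total cost 6 + 14 + 2 + 9 = 31.
No covering selection has total cost below 31.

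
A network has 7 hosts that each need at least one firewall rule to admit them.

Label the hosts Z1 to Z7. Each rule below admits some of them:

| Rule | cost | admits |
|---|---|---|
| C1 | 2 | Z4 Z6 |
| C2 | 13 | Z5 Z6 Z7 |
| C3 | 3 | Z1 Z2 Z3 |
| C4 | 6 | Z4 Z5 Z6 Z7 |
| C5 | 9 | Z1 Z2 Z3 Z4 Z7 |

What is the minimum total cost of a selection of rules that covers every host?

9

C3, C4 together cover every host (C3 ∪ C4 = {Z1, Z2, Z3, Z4, Z5, Z6, Z7}); total cost 3 + 6 = 9.
The greedy pick C1, C3, C4 costs 11; no covering selection beats 9.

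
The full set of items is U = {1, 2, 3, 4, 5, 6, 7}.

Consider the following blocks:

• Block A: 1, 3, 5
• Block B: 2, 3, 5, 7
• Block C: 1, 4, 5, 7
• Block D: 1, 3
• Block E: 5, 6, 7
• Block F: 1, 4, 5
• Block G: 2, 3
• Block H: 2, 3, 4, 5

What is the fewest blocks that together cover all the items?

3

E, F, and H cover everything between them: the union {1, 2, 3, 4, 5, 6, 7} is all of U.
Only E contains 6, so E is forced; the remaining 4 items need at least 2 more blocks (each remaining block adds at most 3) — so at least 3 blocks are needed, and 3 is optimal.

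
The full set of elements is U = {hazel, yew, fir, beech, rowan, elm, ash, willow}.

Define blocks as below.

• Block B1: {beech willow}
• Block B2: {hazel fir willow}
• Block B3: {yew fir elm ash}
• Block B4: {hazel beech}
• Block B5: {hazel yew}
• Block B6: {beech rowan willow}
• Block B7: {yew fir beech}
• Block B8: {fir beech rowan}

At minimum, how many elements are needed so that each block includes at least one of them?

3

H = {hazel, fir, beech} meets every block (each contains at least one member of H), and |H| = 3.
No choice of 2 elements meets every block, so 3 is the minimum.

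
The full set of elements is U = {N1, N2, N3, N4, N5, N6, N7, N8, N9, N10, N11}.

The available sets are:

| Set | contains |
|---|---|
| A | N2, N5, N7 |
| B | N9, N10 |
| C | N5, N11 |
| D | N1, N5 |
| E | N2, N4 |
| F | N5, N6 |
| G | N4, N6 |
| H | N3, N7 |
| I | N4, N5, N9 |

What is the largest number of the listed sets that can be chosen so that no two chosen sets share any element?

B, C, G, H are pairwise disjoint (B={N9,N10}; C={N5,N11}; G={N4,N6}; H={N3,N7}).
Every remaining set overlaps one of these, and no 5 of the listed sets are pairwise disjoint, so 4 is the maximum.

4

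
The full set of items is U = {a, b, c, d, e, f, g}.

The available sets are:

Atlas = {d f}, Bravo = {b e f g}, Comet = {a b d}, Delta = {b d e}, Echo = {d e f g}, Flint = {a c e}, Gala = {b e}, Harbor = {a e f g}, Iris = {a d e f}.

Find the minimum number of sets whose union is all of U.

3

Bravo, Delta, and Flint cover everything between them: the union {a, b, c, d, e, f, g} is all of U.
Only Flint contains c, so Flint is forced; the remaining 4 items need at least 2 more sets (each remaining set adds at most 3) — so at least 3 sets are needed, and 3 is optimal.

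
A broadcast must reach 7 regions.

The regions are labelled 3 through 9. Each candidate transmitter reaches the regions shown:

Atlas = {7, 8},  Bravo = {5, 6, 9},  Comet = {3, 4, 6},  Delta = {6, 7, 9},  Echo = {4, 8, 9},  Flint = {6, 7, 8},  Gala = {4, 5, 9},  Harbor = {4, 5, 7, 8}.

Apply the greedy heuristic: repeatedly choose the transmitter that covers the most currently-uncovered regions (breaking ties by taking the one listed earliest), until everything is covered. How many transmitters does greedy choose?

3

Greedy: pick Harbor (covers 4 new) → pick Bravo (covers 2 new) → pick Comet (covers 1 new). Total picks: 3.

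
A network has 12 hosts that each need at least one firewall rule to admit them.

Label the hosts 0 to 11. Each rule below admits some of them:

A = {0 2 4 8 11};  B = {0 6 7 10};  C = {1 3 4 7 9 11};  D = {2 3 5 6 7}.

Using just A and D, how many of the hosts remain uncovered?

Union of A, D = {0, 2, 3, 4, 5, 6, 7, 8, 11}.
Not covered: 1, 9, 10 — 3 hosts.

3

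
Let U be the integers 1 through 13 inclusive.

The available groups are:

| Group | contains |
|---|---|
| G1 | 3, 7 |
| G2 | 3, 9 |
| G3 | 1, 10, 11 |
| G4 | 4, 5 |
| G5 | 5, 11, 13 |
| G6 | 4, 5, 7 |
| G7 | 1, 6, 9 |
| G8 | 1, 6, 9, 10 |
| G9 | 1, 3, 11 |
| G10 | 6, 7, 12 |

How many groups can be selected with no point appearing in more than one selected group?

G2, G3, G4, G10 are pairwise disjoint (G2={3,9}; G3={1,10,11}; G4={4,5}; G10={6,7,12}).
Every remaining group overlaps one of these, and no 5 of the listed groups are pairwise disjoint, so 4 is the maximum.

4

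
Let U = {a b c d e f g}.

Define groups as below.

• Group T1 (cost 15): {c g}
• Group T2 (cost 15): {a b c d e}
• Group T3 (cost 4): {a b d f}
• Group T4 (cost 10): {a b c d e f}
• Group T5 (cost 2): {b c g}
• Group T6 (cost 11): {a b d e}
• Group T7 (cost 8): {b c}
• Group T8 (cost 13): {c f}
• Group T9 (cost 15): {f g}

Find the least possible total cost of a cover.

12

T4, T5 together cover every point (T4 ∪ T5 = {a, b, c, d, e, f, g}); total cost 10 + 2 = 12.
The greedy pick T5, T3, T4 costs 16; no covering selection beats 12.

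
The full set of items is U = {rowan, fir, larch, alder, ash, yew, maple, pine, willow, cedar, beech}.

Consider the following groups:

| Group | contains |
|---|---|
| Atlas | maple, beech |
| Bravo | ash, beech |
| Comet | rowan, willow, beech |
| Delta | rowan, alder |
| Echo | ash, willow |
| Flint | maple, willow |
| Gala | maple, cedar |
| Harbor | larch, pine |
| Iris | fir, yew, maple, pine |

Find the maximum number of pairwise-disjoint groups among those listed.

Bravo, Delta, Gala, Harbor are pairwise disjoint (Bravo={ash,beech}; Delta={rowan,alder}; Gala={maple,cedar}; Harbor={larch,pine}).
Every remaining group overlaps one of these, and no 5 of the listed groups are pairwise disjoint, so 4 is the maximum.

4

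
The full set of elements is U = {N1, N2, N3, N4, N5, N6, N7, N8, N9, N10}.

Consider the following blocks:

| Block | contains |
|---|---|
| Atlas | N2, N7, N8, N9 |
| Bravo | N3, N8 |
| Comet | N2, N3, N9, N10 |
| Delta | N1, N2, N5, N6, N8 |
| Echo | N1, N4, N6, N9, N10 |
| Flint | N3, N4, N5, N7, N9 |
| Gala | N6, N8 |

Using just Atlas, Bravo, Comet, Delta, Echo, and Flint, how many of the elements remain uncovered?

0

Union of Atlas, Bravo, Comet, Delta, Echo, Flint = {N1, N2, N3, N4, N5, N6, N7, N8, N9, N10} — that's every element, so 0 are uncovered.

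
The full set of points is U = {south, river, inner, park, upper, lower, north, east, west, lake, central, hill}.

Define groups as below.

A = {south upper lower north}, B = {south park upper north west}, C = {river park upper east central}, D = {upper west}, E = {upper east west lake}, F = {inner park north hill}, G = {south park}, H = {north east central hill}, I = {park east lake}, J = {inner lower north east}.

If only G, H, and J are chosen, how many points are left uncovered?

4

Union of G, H, J = {south, inner, park, lower, north, east, central, hill}.
Not covered: river, upper, west, lake — 4 points.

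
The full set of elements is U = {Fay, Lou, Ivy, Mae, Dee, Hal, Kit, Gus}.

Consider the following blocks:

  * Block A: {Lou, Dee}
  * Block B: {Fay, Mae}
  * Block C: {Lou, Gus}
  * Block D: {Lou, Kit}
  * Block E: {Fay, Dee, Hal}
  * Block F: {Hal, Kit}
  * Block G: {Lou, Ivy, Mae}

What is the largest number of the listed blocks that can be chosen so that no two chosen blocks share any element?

B, C, F are pairwise disjoint (B={Fay,Mae}; C={Lou,Gus}; F={Hal,Kit}).
Every remaining block overlaps one of these, and no 4 of the listed blocks are pairwise disjoint, so 3 is the maximum.

3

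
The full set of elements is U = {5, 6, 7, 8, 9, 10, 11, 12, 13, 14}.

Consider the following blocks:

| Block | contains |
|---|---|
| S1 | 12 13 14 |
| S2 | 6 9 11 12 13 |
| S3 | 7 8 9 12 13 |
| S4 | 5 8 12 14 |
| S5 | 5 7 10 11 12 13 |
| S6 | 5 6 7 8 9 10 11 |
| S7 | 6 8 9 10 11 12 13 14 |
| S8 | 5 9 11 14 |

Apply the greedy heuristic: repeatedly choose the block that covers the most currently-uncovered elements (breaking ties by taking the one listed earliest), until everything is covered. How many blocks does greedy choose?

Greedy: pick S7 (covers 8 new) → pick S5 (covers 2 new). Total picks: 2.

2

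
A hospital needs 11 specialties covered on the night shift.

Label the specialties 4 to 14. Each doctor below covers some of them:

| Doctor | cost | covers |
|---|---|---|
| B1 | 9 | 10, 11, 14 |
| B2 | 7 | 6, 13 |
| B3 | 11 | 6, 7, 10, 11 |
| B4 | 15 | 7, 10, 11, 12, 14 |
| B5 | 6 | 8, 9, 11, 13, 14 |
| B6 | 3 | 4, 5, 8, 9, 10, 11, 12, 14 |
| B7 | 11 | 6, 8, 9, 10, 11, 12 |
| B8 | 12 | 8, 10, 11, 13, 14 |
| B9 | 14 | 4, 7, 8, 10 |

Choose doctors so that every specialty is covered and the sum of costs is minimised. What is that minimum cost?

B3, B5, B6 together cover every specialty (B3 ∪ B5 ∪ B6 = {4, 5, 6, 7, 8, 9, 10, 11, 12, 13, 14}); total cost 11 + 6 + 3 = 20.
The greedy pick B6, B2, B3 costs 21; no covering selection beats 20.

20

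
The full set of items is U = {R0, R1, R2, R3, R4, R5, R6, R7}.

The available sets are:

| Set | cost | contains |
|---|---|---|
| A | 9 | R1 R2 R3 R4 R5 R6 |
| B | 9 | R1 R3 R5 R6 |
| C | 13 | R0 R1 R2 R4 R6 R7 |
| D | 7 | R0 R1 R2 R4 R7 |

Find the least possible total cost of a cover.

16

A, D together cover every item (A ∪ D = {R0, R1, R2, R3, R4, R5, R6, R7}); total cost 9 + 7 = 16.
No covering selection has total cost below 16.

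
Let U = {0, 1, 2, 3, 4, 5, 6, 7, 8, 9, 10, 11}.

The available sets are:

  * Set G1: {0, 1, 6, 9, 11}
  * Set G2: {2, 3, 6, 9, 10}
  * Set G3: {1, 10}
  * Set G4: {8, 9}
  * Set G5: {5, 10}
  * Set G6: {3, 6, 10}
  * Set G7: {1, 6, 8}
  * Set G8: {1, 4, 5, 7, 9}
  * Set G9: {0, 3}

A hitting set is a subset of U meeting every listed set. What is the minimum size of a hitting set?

4

Take H = {0, 8, 9, 10}. Each listed set contains at least one of these, so H is a hitting set of size 4.
No choice of 3 points meets every set, so 4 is the minimum.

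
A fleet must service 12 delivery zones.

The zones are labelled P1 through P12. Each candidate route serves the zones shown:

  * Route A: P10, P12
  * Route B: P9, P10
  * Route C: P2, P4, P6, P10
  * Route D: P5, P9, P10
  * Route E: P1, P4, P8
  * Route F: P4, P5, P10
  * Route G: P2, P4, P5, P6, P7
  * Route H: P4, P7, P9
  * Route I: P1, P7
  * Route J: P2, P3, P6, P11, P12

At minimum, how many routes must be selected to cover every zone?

4

Take {D, E, I, J}. Their union is {P1, P2, P3, P4, P5, P6, P7, P8, P9, P10, P11, P12}, which is all 12 zones.
Only J contains P3, so J is forced; the remaining 7 zones need at least 3 more routes (each remaining route adds at most 3) — so at least 4 routes are needed, and 4 is optimal.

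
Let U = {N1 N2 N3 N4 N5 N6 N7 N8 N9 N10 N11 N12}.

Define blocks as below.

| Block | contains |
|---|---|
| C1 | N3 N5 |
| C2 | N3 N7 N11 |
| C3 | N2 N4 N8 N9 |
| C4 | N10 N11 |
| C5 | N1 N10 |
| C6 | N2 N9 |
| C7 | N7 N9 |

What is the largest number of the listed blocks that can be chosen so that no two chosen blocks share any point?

3

C1, C5, C7 are pairwise disjoint (C1={N3,N5}; C5={N1,N10}; C7={N7,N9}).
Every remaining block overlaps one of these, and no 4 of the listed blocks are pairwise disjoint, so 3 is the maximum.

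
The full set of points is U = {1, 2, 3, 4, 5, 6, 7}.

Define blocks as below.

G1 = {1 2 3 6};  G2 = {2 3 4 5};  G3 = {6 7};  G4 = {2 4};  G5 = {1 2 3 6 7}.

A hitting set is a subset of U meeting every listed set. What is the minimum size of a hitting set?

2

Take H = {2, 7}. Each listed block contains at least one of these, so H is a hitting set of size 2.
The blocks G2, G3 are pairwise disjoint, so any hitting set needs a separate point for each — at least 2. Hence 2 is optimal.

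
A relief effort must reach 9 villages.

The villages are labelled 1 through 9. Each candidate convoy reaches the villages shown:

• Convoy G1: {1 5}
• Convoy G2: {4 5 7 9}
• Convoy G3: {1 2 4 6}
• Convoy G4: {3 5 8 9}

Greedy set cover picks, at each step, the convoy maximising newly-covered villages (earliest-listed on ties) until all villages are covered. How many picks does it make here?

Greedy: pick G2 (covers 4 new) → pick G3 (covers 3 new) → pick G4 (covers 2 new). Total picks: 3.

3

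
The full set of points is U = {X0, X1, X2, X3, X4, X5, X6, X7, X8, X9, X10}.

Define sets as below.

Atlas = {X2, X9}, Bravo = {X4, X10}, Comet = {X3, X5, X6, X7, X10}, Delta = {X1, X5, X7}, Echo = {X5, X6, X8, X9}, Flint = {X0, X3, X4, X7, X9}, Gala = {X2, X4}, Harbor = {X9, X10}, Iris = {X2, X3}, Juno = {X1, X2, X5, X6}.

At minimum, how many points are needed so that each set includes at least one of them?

4

H = {X2, X7, X8, X10} meets every set (each contains at least one member of H), and |H| = 4.
No choice of 3 points meets every set, so 4 is the minimum.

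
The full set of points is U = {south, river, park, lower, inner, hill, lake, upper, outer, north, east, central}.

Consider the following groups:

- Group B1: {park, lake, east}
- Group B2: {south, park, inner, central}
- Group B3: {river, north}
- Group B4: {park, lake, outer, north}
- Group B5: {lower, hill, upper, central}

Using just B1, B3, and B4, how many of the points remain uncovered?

6

Union of B1, B3, B4 = {river, park, lake, outer, north, east}.
Not covered: south, lower, inner, hill, upper, central — 6 points.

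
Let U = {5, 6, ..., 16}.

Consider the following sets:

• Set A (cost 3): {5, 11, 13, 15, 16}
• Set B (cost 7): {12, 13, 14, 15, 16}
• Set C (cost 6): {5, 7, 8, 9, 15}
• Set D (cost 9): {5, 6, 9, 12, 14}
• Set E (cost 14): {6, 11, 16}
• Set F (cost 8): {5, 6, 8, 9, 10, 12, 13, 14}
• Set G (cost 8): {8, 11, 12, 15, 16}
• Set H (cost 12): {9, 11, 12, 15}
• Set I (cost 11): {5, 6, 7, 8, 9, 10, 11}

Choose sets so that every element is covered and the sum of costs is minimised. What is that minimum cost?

A, C, F together cover every element (A ∪ C ∪ F = {5, 6, 7, 8, 9, 10, 11, 12, 13, 14, 15, 16}); total cost 3 + 6 + 8 = 17.
No covering selection has total cost below 17.

17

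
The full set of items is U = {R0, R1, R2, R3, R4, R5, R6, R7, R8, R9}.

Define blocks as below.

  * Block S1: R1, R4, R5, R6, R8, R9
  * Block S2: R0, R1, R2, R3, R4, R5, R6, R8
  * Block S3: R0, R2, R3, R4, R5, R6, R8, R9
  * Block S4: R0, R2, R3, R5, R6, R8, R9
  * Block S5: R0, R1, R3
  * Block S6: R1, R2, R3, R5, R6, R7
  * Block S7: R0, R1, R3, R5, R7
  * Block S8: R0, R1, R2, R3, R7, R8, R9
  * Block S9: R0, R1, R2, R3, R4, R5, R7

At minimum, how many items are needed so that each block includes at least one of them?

H = {R0, R1} meets every block (each contains at least one member of H), and |H| = 2.
No single item lies in every block, so at least 2 are needed and 2 is optimal.

2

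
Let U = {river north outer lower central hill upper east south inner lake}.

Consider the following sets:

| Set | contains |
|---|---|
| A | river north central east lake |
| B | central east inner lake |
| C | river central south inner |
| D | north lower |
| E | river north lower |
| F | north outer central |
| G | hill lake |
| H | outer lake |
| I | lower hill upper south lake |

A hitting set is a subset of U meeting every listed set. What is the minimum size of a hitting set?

The 3 elements {river, north, lake} hit every set.
The sets C, D, G are pairwise disjoint, so any hitting set needs a separate element for each — at least 3. Hence 3 is optimal.

3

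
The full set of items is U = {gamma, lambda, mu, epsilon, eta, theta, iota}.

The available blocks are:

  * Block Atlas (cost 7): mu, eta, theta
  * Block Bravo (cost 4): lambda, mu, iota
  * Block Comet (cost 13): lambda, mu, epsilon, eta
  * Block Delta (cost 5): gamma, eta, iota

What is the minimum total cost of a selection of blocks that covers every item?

Atlas, Comet, Delta together cover every item (Atlas ∪ Comet ∪ Delta = {gamma, lambda, mu, epsilon, eta, theta, iota}); total cost 7 + 13 + 5 = 25.
The greedy pick Bravo, Delta, Atlas, Comet costs 29; no covering selection beats 25.

25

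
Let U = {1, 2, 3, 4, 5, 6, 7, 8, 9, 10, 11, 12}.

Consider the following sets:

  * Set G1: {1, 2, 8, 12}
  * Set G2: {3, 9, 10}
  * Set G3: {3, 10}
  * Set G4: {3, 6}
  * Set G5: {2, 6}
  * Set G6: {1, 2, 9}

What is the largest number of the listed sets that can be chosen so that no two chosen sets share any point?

G1, G3 are pairwise disjoint (G1={1,2,8,12}; G3={3,10}).
Every remaining set overlaps one of these, and no 3 of the listed sets are pairwise disjoint, so 2 is the maximum.

2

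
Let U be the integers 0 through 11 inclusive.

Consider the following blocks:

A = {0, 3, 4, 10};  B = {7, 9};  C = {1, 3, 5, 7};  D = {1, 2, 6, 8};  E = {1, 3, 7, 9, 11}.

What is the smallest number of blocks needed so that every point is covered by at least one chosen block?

4

Take {A, C, D, E}. Their union is {0, 1, 2, 3, 4, 5, 6, 7, 8, 9, 10, 11}, which is all 12 points.
Only C contains 5, so C is forced; the remaining 8 points need at least 3 more blocks (each remaining block adds at most 3) — so at least 4 blocks are needed, and 4 is optimal.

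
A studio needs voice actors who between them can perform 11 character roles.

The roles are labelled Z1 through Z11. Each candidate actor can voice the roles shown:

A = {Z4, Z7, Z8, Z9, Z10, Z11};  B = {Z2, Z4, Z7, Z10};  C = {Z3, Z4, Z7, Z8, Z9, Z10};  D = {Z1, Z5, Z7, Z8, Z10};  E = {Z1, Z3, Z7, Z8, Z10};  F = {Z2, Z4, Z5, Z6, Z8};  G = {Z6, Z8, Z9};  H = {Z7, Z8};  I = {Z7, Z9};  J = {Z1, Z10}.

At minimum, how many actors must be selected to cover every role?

3

Take {A, E, F}. Their union is {Z1, Z2, Z3, Z4, Z5, Z6, Z7, Z8, Z9, Z10, Z11}, which is all 11 roles.
Only A contains Z11, so A is forced; the remaining 5 roles need at least 2 more actors (each remaining actor adds at most 3) — so at least 3 actors are needed, and 3 is optimal.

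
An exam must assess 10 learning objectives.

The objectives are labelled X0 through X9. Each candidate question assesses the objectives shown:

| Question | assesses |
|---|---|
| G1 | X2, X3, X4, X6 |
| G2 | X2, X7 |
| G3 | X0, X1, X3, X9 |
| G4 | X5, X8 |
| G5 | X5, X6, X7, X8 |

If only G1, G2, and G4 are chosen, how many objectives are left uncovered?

Union of G1, G2, G4 = {X2, X3, X4, X5, X6, X7, X8}.
Not covered: X0, X1, X9 — 3 objectives.

3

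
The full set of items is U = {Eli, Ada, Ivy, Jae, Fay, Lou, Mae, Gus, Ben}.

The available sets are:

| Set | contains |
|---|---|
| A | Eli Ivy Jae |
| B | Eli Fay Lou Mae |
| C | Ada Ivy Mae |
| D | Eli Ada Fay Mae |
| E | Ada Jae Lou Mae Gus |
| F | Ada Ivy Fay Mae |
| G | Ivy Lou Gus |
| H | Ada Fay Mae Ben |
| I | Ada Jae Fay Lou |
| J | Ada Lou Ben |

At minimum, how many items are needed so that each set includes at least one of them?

The 3 items {Ada, Ivy, Lou} hit every set.
No choice of 2 items meets every set, so 3 is the minimum.

3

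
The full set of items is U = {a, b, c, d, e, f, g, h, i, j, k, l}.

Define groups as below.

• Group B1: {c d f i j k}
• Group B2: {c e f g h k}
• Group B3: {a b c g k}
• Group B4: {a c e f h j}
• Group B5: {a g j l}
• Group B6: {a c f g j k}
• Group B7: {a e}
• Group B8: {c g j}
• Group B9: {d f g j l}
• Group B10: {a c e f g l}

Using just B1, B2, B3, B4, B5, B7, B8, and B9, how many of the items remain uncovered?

Union of B1, B2, B3, B4, B5, B7, B8, B9 = {a, b, c, d, e, f, g, h, i, j, k, l} — that's every item, so 0 are uncovered.

0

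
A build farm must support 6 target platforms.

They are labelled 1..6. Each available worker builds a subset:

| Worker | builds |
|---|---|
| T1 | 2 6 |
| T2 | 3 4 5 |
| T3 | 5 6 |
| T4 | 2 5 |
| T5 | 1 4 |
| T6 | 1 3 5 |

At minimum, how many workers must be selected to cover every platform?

3

Take {T1, T2, T6}. Their union is {1, 2, 3, 4, 5, 6}, which is all 6 platforms.
No 2 of the 6 workers cover everything (all 15 combinations miss at least one platform), so 3 is optimal.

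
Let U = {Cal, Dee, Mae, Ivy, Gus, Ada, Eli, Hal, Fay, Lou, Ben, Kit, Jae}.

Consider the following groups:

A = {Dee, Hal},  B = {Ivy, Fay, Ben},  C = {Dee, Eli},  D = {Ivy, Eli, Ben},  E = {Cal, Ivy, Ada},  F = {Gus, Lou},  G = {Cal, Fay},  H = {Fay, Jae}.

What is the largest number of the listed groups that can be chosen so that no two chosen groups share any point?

4

A, D, F, H are pairwise disjoint (A={Dee,Hal}; D={Ivy,Eli,Ben}; F={Gus,Lou}; H={Fay,Jae}).
Every remaining group overlaps one of these, and no 5 of the listed groups are pairwise disjoint, so 4 is the maximum.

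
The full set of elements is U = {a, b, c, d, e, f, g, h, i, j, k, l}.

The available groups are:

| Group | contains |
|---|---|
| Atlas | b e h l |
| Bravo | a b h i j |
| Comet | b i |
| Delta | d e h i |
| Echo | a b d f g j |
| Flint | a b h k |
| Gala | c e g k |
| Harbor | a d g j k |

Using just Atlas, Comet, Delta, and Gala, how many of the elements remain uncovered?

Union of Atlas, Comet, Delta, Gala = {b, c, d, e, g, h, i, k, l}.
Not covered: a, f, j — 3 elements.

3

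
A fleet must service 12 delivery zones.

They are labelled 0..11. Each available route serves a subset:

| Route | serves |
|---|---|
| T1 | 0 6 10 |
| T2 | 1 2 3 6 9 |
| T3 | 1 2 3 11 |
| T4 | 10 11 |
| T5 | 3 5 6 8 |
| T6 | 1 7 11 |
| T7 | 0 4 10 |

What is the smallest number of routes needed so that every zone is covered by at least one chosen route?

4

Take {T2, T5, T6, T7}. Their union is {0, 1, 2, 3, 4, 5, 6, 7, 8, 9, 10, 11}, which is all 12 zones.
Only T5 contains 5, so T5 is forced; the remaining 8 zones need at least 3 more routes (each remaining route adds at most 3) — so at least 4 routes are needed, and 4 is optimal.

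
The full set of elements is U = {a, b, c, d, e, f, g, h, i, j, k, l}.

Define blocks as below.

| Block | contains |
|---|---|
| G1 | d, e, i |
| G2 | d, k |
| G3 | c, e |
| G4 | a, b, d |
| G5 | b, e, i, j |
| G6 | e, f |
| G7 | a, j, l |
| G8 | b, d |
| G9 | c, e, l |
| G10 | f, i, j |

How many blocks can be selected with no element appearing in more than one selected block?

G8, G9, G10 are pairwise disjoint (G8={b,d}; G9={c,e,l}; G10={f,i,j}).
Every remaining block overlaps one of these, and no 4 of the listed blocks are pairwise disjoint, so 3 is the maximum.

3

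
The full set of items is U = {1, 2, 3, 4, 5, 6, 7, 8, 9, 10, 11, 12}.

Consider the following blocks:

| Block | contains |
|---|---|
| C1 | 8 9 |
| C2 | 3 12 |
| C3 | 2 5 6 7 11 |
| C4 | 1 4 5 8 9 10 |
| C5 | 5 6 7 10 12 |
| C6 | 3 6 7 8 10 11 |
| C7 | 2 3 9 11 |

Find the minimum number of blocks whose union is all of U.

Take {C4, C5, C7}. Their union is {1, 2, 3, 4, 5, 6, 7, 8, 9, 10, 11, 12}, which is all 12 items.
Only C4 contains 1, so C4 is forced; the remaining 6 items need at least 2 more blocks (each remaining block adds at most 4) — so at least 3 blocks are needed, and 3 is optimal.

3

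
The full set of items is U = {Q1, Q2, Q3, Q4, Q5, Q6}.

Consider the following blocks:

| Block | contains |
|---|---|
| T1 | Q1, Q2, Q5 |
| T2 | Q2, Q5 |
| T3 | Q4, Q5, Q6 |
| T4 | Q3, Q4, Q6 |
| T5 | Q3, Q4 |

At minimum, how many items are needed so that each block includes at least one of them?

2

Take H = {Q2, Q4}. Each listed block contains at least one of these, so H is a hitting set of size 2.
The blocks T1, T4 are pairwise disjoint, so any hitting set needs a separate item for each — at least 2. Hence 2 is optimal.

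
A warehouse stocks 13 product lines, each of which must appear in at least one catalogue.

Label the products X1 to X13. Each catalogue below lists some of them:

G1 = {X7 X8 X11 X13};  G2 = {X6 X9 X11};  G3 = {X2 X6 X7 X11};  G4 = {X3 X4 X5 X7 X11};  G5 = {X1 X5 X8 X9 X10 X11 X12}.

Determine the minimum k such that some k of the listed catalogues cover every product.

G1 and G3 and G4 and G5 together: G1 ∪ G3 ∪ G4 ∪ G5 = {X1, X2, X3, X4, X5, X6, X7, X8, X9, X10, X11, X12, X13} — every product is covered.
No 3 of the 5 catalogues cover everything (all 10 combinations miss at least one product), so 4 is optimal.

4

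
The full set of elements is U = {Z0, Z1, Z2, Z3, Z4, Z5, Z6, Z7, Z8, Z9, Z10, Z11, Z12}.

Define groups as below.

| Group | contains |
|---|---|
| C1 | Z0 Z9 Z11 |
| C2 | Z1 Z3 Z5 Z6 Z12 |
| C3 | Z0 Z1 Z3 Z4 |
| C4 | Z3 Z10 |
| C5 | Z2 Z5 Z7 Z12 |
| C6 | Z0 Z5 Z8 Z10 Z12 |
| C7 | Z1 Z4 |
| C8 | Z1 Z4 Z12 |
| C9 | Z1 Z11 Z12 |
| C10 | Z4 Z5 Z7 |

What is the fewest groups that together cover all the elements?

5

C1, C2, C5, C6, and C10 cover everything between them: the union {Z0, Z1, Z2, Z3, Z4, Z5, Z6, Z7, Z8, Z9, Z10, Z11, Z12} is all of U.
No 4 of the 10 groups cover everything (all 210 combinations miss at least one element), so 5 is optimal.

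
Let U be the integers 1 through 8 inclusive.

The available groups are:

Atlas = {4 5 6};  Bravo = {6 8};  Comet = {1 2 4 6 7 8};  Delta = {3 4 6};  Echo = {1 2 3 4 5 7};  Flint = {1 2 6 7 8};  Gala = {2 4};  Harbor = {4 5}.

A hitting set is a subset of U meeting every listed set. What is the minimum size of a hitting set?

H = {4, 6} meets every group (each contains at least one member of H), and |H| = 2.
The groups Bravo, Gala are pairwise disjoint, so any hitting set needs a separate element for each — at least 2. Hence 2 is optimal.

2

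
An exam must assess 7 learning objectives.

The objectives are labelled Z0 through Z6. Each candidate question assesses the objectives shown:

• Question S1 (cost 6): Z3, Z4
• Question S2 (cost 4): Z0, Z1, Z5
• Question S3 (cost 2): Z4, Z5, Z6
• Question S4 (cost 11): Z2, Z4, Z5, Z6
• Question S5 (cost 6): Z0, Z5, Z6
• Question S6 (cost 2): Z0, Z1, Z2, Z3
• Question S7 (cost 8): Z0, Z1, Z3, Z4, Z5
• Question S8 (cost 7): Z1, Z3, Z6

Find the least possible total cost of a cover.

S3, S6 together cover every objective (S3 ∪ S6 = {Z0, Z1, Z2, Z3, Z4, Z5, Z6}); total cost 2 + 2 = 4.
No covering selection has total cost below 4.

4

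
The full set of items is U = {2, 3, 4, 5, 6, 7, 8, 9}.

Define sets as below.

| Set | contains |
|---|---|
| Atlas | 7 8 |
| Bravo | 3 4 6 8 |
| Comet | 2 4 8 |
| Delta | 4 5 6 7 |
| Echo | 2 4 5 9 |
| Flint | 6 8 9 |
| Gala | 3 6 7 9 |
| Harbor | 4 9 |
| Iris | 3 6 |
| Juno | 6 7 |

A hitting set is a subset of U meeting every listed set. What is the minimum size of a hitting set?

H = {4, 6, 8} meets every set (each contains at least one member of H), and |H| = 3.
The sets Atlas, Echo, Iris are pairwise disjoint, so any hitting set needs a separate item for each — at least 3. Hence 3 is optimal.

3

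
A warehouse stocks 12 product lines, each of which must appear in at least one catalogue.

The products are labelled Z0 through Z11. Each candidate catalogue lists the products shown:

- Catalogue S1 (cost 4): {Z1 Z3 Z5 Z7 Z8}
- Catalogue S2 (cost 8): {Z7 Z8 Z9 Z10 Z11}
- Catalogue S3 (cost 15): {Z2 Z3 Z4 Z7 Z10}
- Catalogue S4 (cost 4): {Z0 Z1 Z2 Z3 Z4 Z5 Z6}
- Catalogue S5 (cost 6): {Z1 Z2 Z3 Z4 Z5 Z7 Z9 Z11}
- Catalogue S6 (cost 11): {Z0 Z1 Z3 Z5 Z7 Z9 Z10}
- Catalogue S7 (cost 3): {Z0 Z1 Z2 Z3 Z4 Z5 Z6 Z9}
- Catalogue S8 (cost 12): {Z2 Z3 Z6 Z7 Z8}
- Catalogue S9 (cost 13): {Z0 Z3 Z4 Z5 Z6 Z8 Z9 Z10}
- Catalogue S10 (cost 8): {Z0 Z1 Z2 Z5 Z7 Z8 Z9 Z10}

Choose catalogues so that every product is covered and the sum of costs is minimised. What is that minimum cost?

S2, S7 together cover every product (S2 ∪ S7 = {Z0, Z1, Z2, Z3, Z4, Z5, Z6, Z7, Z8, Z9, Z10, Z11}); total cost 8 + 3 = 11.
The greedy pick S7, S1, S2 costs 15; no covering selection beats 11.

11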